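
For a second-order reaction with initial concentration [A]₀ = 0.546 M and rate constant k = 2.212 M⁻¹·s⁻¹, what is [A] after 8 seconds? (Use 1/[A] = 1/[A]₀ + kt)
0.0512 M

1/[A] = 1/[A]₀ + k·t = 1/0.546 + (2.212)·(8) = 1.8315 + 17.6960 = 19.5275
[A] = 1/19.5275 = 0.0512 M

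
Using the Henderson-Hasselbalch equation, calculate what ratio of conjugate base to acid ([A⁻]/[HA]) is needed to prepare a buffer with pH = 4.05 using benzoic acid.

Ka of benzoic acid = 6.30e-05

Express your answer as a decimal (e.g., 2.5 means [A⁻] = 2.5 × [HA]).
[A⁻]/[HA] = 0.707

pKa = −log(6.30e-05) = 4.2007. pH = pKa + log([A⁻]/[HA]). 4.05 = 4.2007 + log(ratio). log(ratio) = 4.05 − 4.2007 = -0.1507. ratio = 10^(-0.1507) = 0.707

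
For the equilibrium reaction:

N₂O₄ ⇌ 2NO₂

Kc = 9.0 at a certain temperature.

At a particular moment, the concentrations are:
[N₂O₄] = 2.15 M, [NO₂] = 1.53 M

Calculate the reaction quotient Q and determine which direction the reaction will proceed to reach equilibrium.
Q = 1.089, Q < K, reaction proceeds forward (toward products)

Q = ([NO₂]^2) / ([N₂O₄])
  = ((1.53)^2) / ((2.15)) = 2.3409/2.15 = 1.089
Since Q = 1.089 < Kc = 9.0, the reaction proceeds forward (toward products) to reach equilibrium.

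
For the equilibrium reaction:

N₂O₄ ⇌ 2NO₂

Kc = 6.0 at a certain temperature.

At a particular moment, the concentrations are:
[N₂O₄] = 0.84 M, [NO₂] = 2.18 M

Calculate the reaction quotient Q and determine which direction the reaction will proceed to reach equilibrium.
Q = 5.658, Q < K, reaction proceeds forward (toward products)

Q = ([NO₂]^2) / ([N₂O₄])
  = ((2.18)^2) / ((0.84)) = 4.7524/0.84 = 5.658
Since Q = 5.658 < Kc = 6.0, the reaction proceeds forward (toward products) to reach equilibrium.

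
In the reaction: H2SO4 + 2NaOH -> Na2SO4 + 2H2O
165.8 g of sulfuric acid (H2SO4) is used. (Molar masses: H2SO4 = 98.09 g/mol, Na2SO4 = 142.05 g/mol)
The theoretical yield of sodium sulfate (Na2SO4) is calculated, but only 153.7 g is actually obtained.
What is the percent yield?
Moles of H2SO4 = 165.8 g ÷ 98.09 g/mol = 1.69028 mol
Mole ratio: 1 mol Na2SO4 / 1 mol H2SO4
Moles of Na2SO4 = 1.69028 × (1/1) = 1.69028 mol
Theoretical yield = 1.69028 mol × 142.05 g/mol = 240.1 g
Actual yield = 153.7 g
Percent yield = (153.7 / 240.1) × 100% = 64.0%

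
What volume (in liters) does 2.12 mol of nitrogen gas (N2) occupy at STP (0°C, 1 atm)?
At STP, 1 mol of gas occupies 22.4 L
Volume = 2.12 mol × 22.4 L/mol = 47.49 L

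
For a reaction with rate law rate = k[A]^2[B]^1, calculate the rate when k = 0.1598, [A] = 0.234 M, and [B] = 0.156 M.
0.001365 M/s

rate = k·[A]^2·[B]^1 = 0.1598·(0.234)^2·(0.156)^1 = 0.1598·0.054756·0.156 = 0.001365 M/s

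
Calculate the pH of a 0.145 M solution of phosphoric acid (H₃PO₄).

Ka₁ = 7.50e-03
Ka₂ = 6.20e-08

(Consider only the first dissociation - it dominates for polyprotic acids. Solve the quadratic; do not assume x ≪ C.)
pH = 1.53

x² + Ka₁·x − Ka₁·C = 0 with Ka₁ = 7.50e-03, C = 0.145.
x = (−Ka₁ + √(Ka₁² + 4·Ka₁·C))/2 = 2.9440e-02 M, so pH = 1.53.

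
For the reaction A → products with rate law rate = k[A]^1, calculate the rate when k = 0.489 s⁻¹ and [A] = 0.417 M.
0.2039 M/s

rate = k·[A]^1 = 0.489·(0.417)^1 = 0.489·0.417 = 0.2039 M/s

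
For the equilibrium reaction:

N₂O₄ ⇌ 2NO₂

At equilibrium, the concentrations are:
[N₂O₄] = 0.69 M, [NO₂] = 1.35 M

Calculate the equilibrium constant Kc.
K_c = 2.6413

Kc = ([NO₂]^2) / ([N₂O₄])
   = ((1.35)^2) / ((0.69))
   = 1.8225 / 0.69 = 2.6413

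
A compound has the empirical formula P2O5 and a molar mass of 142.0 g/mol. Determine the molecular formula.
Empirical formula mass of P2O5 = 141.94 g/mol
Multiplier = 142.0 / 141.94 ≈ 1
Molecular formula = (P2O5) × 1 = P2O5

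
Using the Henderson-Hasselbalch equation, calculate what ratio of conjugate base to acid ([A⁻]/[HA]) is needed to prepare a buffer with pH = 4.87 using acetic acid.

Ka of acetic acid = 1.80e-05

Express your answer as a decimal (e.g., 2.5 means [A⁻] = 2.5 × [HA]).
[A⁻]/[HA] = 1.334

pKa = −log(1.80e-05) = 4.7447. pH = pKa + log([A⁻]/[HA]). 4.87 = 4.7447 + log(ratio). log(ratio) = 4.87 − 4.7447 = 0.1253. ratio = 10^(0.1253) = 1.334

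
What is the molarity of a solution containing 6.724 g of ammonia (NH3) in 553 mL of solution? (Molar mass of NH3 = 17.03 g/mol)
Moles of NH3 = 6.724 g ÷ 17.03 g/mol = 0.394833 mol
Volume = 553 mL = 0.553 L
Molarity = 0.394833 mol ÷ 0.553 L = 0.714 M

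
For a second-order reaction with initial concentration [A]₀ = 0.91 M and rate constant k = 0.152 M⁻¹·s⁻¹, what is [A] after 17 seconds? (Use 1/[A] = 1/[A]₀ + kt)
0.2715 M

1/[A] = 1/[A]₀ + k·t = 1/0.91 + (0.152)·(17) = 1.0989 + 2.5840 = 3.6829
[A] = 1/3.6829 = 0.2715 M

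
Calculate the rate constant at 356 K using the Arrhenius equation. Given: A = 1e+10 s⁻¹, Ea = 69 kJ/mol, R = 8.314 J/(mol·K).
7.51e-01 s⁻¹

k = A·exp(-Ea/(R·T)) = 1e+10·exp(-69000/(8.314·356)) = 1e+10·exp(-23.3125) = 1e+10·7.5077e-11 = 7.51e-01 s⁻¹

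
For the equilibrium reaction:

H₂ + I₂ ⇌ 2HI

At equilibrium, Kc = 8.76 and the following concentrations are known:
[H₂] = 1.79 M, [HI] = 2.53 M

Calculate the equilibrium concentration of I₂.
[I₂] = 0.4082 M

Kc = ([HI]^2) / ([H₂] × [I₂]) = 8.76
[I₂]^1 = (product terms)/(Kc · other reactant terms) = 6.4009 / (8.76 · 1.79) = 0.40821
[I₂] = 0.4082 M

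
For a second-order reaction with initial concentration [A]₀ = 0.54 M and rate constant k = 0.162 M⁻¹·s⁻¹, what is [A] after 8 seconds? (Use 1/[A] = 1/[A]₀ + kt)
0.3177 M

1/[A] = 1/[A]₀ + k·t = 1/0.54 + (0.162)·(8) = 1.8519 + 1.2960 = 3.1479
[A] = 1/3.1479 = 0.3177 M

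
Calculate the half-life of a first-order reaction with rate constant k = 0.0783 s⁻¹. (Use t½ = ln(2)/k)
8.85 s

t½ = ln(2)/k = 0.6931/0.0783 = 8.85 s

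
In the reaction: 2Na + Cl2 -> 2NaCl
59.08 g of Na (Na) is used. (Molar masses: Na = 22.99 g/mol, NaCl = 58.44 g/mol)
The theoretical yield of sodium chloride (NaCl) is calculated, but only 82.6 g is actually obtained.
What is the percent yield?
Moles of Na = 59.08 g ÷ 22.99 g/mol = 2.56981 mol
Mole ratio: 2 mol NaCl / 2 mol Na
Moles of NaCl = 2.56981 × (2/2) = 2.56981 mol
Theoretical yield = 2.56981 mol × 58.44 g/mol = 150.18 g
Actual yield = 82.6 g
Percent yield = (82.6 / 150.18) × 100% = 55.0%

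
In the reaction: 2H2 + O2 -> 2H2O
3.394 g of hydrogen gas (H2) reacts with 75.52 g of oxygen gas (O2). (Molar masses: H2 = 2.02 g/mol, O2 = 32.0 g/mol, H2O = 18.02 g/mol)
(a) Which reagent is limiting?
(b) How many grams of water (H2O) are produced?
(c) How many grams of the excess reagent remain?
(a) H2, (b) 30.28 g, (c) 48.64 g

Moles of H2 = 3.394 g ÷ 2.02 g/mol = 1.6802 mol
Moles of O2 = 75.52 g ÷ 32.0 g/mol = 2.36 mol
Moles ÷ coefficient: H2: 1.6802/2 = 0.8401, O2: 2.36/1 = 2.36
(a) H2 has the smaller value, so H2 is the limiting reagent.
(b) Moles of H2O = 1.6802 mol H2 × (2/2) = 1.6802 mol; mass = 1.6802 mol × 18.02 g/mol = 30.28 g
(c) O2 consumed = 1.6802 × (1/2) = 0.840099 mol; remaining = 2.36 − 0.840099 = 1.5199 mol; mass = 1.5199 mol × 32.0 g/mol = 48.64 g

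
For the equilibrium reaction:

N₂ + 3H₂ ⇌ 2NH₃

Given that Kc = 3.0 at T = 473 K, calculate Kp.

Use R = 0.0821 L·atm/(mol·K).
K_p = 0.0020

Δn = (moles gaseous products) − (moles gaseous reactants) = -2
T = 473 K; RT = 0.0821 × 473 = 38.8333
Kp = Kc·(RT)^Δn = 3.0 × (38.8333)^-2 = 3.0 × 0.000663119 = 0.0020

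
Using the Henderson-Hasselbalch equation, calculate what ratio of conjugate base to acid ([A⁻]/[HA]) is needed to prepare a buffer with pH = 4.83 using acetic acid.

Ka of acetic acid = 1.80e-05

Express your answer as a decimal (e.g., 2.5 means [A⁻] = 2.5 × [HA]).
[A⁻]/[HA] = 1.217

pKa = −log(1.80e-05) = 4.7447. pH = pKa + log([A⁻]/[HA]). 4.83 = 4.7447 + log(ratio). log(ratio) = 4.83 − 4.7447 = 0.0853. ratio = 10^(0.0853) = 1.217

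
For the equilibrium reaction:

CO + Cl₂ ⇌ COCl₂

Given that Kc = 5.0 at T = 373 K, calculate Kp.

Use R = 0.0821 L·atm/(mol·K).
K_p = 0.1633

Δn = (moles gaseous products) − (moles gaseous reactants) = -1
T = 373 K; RT = 0.0821 × 373 = 30.6233
Kp = Kc·(RT)^Δn = 5.0 × (30.6233)^-1 = 5.0 × 0.0326549 = 0.1633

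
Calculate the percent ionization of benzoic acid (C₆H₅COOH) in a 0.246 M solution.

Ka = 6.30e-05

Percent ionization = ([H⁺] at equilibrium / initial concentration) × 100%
Percent ionization = 1.59%

Let x = [H⁺]. Ka = x²/(C - x) ⇒ x² + (6.30e-05)x - (6.30e-05)(0.246) = 0. x = 3.9054e-03. Percent = (3.9054e-03/0.246) × 100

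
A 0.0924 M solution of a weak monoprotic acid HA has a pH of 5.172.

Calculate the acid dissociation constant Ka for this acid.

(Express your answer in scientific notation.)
K_a = 4.90e-10

[H⁺] = 10^(−pH) = 10^(−5.172) = 6.730e-06 M. For HA ⇌ H⁺ + A⁻, Ka = x²/(C − x) = (6.730e-06)²/(0.0924 − 6.730e-06) = 4.90e-10.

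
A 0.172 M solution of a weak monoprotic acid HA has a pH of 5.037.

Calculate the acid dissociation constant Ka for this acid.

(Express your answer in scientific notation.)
K_a = 4.90e-10

[H⁺] = 10^(−pH) = 10^(−5.037) = 9.183e-06 M. For HA ⇌ H⁺ + A⁻, Ka = x²/(C − x) = (9.183e-06)²/(0.172 − 9.183e-06) = 4.90e-10.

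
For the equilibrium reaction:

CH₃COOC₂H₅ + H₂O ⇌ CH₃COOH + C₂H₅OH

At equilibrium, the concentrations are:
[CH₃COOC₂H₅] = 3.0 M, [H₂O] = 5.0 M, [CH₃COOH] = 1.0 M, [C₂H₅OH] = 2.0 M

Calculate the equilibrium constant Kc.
K_c = 0.1333

Kc = ([CH₃COOH] × [C₂H₅OH]) / ([CH₃COOC₂H₅] × [H₂O])
   = ((1.0)·(2.0)) / ((3.0)·(5.0))
   = 2 / 15 = 0.1333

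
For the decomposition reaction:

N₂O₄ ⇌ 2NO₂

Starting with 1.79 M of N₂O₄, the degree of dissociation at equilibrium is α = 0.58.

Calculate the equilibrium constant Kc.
K_c = 5.7348

x = α·[A]₀ = 0.58 × 1.79 = 1.038 M dissociated.
At eq: [N₂O₄] = 1.79 − 1.038 = 0.7518 M; [NO₂] = 2x = 2.076 M.
Kc = [NO₂]²/[N₂O₄] = (2.076)²/0.7518 = 5.735.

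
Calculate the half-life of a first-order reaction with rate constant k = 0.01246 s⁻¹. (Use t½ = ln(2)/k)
55.63 s

t½ = ln(2)/k = 0.6931/0.01246 = 55.63 s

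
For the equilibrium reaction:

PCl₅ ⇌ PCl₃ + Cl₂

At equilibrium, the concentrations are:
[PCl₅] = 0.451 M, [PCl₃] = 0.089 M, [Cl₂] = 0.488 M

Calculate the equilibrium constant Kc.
K_c = 0.0963

Kc = ([PCl₃] × [Cl₂]) / ([PCl₅])
   = ((0.089)·(0.488)) / ((0.451))
   = 0.043432 / 0.451 = 0.0963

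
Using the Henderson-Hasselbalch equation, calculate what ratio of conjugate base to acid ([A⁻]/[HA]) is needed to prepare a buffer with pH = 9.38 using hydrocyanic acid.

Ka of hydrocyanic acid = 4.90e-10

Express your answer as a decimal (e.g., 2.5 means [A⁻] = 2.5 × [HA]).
[A⁻]/[HA] = 1.175

pKa = −log(4.90e-10) = 9.3098. pH = pKa + log([A⁻]/[HA]). 9.38 = 9.3098 + log(ratio). log(ratio) = 9.38 − 9.3098 = 0.0702. ratio = 10^(0.0702) = 1.175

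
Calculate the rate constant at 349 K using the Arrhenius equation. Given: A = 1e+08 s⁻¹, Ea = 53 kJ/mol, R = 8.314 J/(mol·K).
1.17e+00 s⁻¹

k = A·exp(-Ea/(R·T)) = 1e+08·exp(-53000/(8.314·349)) = 1e+08·exp(-18.2659) = 1e+08·1.1674e-08 = 1.17e+00 s⁻¹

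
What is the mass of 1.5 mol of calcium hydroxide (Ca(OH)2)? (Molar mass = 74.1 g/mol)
Mass = 1.5 mol × 74.1 g/mol = 111.1 g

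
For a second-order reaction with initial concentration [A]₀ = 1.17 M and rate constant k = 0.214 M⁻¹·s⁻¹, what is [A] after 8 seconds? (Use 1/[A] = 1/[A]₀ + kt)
0.3896 M

1/[A] = 1/[A]₀ + k·t = 1/1.17 + (0.214)·(8) = 0.8547 + 1.7120 = 2.5667
[A] = 1/2.5667 = 0.3896 M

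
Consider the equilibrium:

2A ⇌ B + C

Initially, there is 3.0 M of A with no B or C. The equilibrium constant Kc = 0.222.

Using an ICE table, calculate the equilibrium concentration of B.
[B] = 0.728 M

ICE: [A] = 3.0 − 2x, [B] = [C] = x.
Kc = x²/(3.0 − 2x)² = 0.222 ⇒ √Kc = x/(3.0 − 2x).
x = √0.222·3.0/(1 + 2√0.222) = 0.47117·3.0/1.9423 = 0.72773.
[B] = x = 0.728 M.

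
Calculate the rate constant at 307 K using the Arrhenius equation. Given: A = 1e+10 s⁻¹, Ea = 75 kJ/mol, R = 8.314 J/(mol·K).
1.73e-03 s⁻¹

k = A·exp(-Ea/(R·T)) = 1e+10·exp(-75000/(8.314·307)) = 1e+10·exp(-29.3841) = 1e+10·1.7323e-13 = 1.73e-03 s⁻¹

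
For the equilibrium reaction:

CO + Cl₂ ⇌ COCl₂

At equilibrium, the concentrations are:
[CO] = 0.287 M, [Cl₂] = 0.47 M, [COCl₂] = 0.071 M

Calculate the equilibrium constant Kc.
K_c = 0.5264

Kc = ([COCl₂]) / ([CO] × [Cl₂])
   = ((0.071)) / ((0.287)·(0.47))
   = 0.071 / 0.13489 = 0.5264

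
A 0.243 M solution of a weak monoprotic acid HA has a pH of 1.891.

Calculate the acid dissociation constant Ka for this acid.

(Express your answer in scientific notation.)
K_a = 7.18e-04

[H⁺] = 10^(−pH) = 10^(−1.891) = 1.285e-02 M. For HA ⇌ H⁺ + A⁻, Ka = x²/(C − x) = (1.285e-02)²/(0.243 − 1.285e-02) = 7.18e-04.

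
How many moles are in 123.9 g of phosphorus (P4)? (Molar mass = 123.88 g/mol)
Moles = 123.9 g ÷ 123.88 g/mol = 1 mol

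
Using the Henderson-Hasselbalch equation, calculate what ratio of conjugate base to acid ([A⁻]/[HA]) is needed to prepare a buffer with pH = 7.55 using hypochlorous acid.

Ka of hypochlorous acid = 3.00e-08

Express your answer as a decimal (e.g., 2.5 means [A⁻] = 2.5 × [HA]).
[A⁻]/[HA] = 1.064

pKa = −log(3.00e-08) = 7.5229. pH = pKa + log([A⁻]/[HA]). 7.55 = 7.5229 + log(ratio). log(ratio) = 7.55 − 7.5229 = 0.0271. ratio = 10^(0.0271) = 1.064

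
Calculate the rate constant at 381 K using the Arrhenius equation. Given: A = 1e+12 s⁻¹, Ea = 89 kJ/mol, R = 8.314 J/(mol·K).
6.28e-01 s⁻¹

k = A·exp(-Ea/(R·T)) = 1e+12·exp(-89000/(8.314·381)) = 1e+12·exp(-28.0967) = 1e+12·6.2772e-13 = 6.28e-01 s⁻¹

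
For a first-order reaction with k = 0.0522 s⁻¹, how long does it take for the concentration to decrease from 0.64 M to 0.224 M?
20.11 s

From ln[A] = ln[A]₀ - k·t: t = ln([A]₀/[A])/k = ln(0.64/0.224)/0.0522 = ln(2.8571)/0.0522 = 1.0498/0.0522 = 20.11 s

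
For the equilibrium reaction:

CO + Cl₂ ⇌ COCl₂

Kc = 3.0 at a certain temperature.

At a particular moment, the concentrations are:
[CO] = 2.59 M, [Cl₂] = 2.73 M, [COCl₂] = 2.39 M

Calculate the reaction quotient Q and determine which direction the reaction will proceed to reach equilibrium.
Q = 0.338, Q < K, reaction proceeds forward (toward products)

Q = ([COCl₂]) / ([CO] × [Cl₂])
  = ((2.39)) / ((2.59)·(2.73)) = 2.39/7.0707 = 0.338
Since Q = 0.338 < Kc = 3.0, the reaction proceeds forward (toward products) to reach equilibrium.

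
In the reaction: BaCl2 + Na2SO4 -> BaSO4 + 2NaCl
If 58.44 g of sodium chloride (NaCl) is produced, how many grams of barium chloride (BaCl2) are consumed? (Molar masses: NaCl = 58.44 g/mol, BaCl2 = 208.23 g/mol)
Moles of NaCl = 58.44 g ÷ 58.44 g/mol = 1 mol
Mole ratio: 1 mol BaCl2 / 2 mol NaCl
Moles of BaCl2 = 1 × (1/2) = 0.5 mol
Mass of BaCl2 = 0.5 mol × 208.23 g/mol = 104.1 g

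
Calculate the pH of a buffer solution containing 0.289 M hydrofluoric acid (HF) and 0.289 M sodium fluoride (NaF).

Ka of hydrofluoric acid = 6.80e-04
pH = 3.17

pKa = -log(6.80e-04) = 3.17. pH = pKa + log([A⁻]/[HA]) = 3.17 + log(0.289/0.289)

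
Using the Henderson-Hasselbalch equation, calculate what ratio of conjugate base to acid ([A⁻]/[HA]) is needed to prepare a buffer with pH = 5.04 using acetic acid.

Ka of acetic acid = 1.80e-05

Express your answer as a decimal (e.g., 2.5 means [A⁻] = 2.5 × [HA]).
[A⁻]/[HA] = 1.974

pKa = −log(1.80e-05) = 4.7447. pH = pKa + log([A⁻]/[HA]). 5.04 = 4.7447 + log(ratio). log(ratio) = 5.04 − 4.7447 = 0.2953. ratio = 10^(0.2953) = 1.974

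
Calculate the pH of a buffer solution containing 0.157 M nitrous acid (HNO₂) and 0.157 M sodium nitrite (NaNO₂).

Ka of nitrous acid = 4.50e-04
pH = 3.35

pKa = -log(4.50e-04) = 3.35. pH = pKa + log([A⁻]/[HA]) = 3.35 + log(0.157/0.157)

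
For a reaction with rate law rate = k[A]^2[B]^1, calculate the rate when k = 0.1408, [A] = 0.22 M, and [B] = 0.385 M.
0.002624 M/s

rate = k·[A]^2·[B]^1 = 0.1408·(0.22)^2·(0.385)^1 = 0.1408·0.0484·0.385 = 0.002624 M/s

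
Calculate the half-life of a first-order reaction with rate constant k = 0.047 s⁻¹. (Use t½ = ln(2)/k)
14.75 s

t½ = ln(2)/k = 0.6931/0.047 = 14.75 s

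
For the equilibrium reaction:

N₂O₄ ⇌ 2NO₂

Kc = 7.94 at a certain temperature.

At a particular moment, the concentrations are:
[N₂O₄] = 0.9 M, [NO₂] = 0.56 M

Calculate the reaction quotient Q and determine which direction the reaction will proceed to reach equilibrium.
Q = 0.348, Q < K, reaction proceeds forward (toward products)

Q = ([NO₂]^2) / ([N₂O₄])
  = ((0.56)^2) / ((0.9)) = 0.3136/0.9 = 0.3484
Since Q = 0.3484 < Kc = 7.94, the reaction proceeds forward (toward products) to reach equilibrium.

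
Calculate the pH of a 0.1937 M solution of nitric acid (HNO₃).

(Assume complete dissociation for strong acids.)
pH = 0.71

[H⁺] = 0.1937 M for strong acid. pH = -log[H⁺] = -log(0.1937)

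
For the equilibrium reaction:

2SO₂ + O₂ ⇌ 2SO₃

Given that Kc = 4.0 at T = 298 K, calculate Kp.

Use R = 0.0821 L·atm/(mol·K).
K_p = 0.1635

Δn = (moles gaseous products) − (moles gaseous reactants) = -1
T = 298 K; RT = 0.0821 × 298 = 24.4658
Kp = Kc·(RT)^Δn = 4.0 × (24.4658)^-1 = 4.0 × 0.0408734 = 0.1635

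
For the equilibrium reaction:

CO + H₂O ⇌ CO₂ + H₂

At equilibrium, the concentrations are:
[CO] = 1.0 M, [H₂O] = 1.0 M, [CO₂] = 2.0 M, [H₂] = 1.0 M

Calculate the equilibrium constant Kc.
K_c = 2.0000

Kc = ([CO₂] × [H₂]) / ([CO] × [H₂O])
   = ((2.0)·(1.0)) / ((1.0)·(1.0))
   = 2 / 1 = 2.0000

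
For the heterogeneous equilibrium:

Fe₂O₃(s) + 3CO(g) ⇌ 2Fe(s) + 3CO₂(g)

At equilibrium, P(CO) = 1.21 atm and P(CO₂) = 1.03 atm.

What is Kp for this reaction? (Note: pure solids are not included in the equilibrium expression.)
K_p = 0.617

Solids (Fe₂O₃, Fe) are excluded.
Kp = P(CO₂)³/P(CO)³ = (1.03)³/(1.21)³ = 1.093/1.772 = 0.617.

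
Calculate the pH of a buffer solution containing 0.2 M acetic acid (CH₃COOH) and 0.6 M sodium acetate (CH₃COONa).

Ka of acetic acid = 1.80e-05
pH = 5.22

pKa = -log(1.80e-05) = 4.74. pH = pKa + log([A⁻]/[HA]) = 4.74 + log(0.6/0.2)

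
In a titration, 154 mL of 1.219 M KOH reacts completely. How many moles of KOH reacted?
Moles = Molarity × Volume (L)
Moles = 1.219 M × 0.154 L = 0.1877 mol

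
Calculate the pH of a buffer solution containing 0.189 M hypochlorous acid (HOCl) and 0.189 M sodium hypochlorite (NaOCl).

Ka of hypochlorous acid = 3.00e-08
pH = 7.52

pKa = -log(3.00e-08) = 7.52. pH = pKa + log([A⁻]/[HA]) = 7.52 + log(0.189/0.189)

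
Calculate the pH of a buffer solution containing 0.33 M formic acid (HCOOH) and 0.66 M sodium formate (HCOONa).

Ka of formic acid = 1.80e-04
pH = 4.05

pKa = -log(1.80e-04) = 3.74. pH = pKa + log([A⁻]/[HA]) = 3.74 + log(0.66/0.33)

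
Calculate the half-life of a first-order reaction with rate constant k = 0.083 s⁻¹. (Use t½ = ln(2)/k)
8.35 s

t½ = ln(2)/k = 0.6931/0.083 = 8.35 s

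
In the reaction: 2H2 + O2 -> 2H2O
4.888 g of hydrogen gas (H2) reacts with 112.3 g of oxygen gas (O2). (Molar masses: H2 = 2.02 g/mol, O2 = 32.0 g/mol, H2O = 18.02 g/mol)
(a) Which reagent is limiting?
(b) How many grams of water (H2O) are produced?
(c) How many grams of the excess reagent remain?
(a) H2, (b) 43.6 g, (c) 73.58 g

Moles of H2 = 4.888 g ÷ 2.02 g/mol = 2.4198 mol
Moles of O2 = 112.3 g ÷ 32.0 g/mol = 3.50937 mol
Moles ÷ coefficient: H2: 2.4198/2 = 1.21, O2: 3.50937/1 = 3.509
(a) H2 has the smaller value, so H2 is the limiting reagent.
(b) Moles of H2O = 2.4198 mol H2 × (2/2) = 2.4198 mol; mass = 2.4198 mol × 18.02 g/mol = 43.6 g
(c) O2 consumed = 2.4198 × (1/2) = 1.2099 mol; remaining = 3.50937 − 1.2099 = 2.29947 mol; mass = 2.29947 mol × 32.0 g/mol = 73.58 g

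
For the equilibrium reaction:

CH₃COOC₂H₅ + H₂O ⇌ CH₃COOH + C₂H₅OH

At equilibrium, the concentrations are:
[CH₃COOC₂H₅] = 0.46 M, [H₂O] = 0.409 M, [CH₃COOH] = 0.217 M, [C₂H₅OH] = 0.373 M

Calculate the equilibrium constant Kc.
K_c = 0.4302

Kc = ([CH₃COOH] × [C₂H₅OH]) / ([CH₃COOC₂H₅] × [H₂O])
   = ((0.217)·(0.373)) / ((0.46)·(0.409))
   = 0.080941 / 0.18814 = 0.4302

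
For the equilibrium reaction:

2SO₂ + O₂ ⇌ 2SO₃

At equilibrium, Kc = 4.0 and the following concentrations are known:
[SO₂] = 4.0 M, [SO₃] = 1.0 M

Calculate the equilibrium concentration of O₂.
[O₂] = 0.0156 M

Kc = ([SO₃]^2) / ([SO₂]^2 × [O₂]) = 4.0
[O₂]^1 = (product terms)/(Kc · other reactant terms) = 1 / (4.0 · 16) = 0.015625
[O₂] = 0.0156 M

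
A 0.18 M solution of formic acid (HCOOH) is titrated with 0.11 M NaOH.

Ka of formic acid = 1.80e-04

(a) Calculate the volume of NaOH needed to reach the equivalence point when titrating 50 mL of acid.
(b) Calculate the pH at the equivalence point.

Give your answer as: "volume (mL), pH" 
V = 81.8 mL, pH = 8.29

(a) At equivalence: moles acid = moles base.
moles acid = 0.18 × 0.05 = 0.009 mol; V_NaOH = 0.009/0.11 = 0.08182 L = 81.8 mL.
(b) At equivalence, all acid → conjugate base A⁻ at [A⁻] = 0.009/0.1318 = 0.06828 M.
Kb = Kw/Ka = 1.0e-14/1.80e-04 = 5.556e-11; [OH⁻] = √(Kb·[A⁻]) = 1.948e-06; pOH = 5.71; pH = 14 − pOH = 8.29.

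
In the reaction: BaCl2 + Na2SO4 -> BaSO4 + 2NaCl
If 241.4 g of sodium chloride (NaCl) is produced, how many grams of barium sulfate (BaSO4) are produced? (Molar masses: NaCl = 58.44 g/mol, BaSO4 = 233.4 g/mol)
Moles of NaCl = 241.4 g ÷ 58.44 g/mol = 4.13073 mol
Mole ratio: 1 mol BaSO4 / 2 mol NaCl
Moles of BaSO4 = 4.13073 × (1/2) = 2.06537 mol
Mass of BaSO4 = 2.06537 mol × 233.4 g/mol = 482.1 g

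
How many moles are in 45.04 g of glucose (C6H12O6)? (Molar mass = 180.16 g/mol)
Moles = 45.04 g ÷ 180.16 g/mol = 0.25 mol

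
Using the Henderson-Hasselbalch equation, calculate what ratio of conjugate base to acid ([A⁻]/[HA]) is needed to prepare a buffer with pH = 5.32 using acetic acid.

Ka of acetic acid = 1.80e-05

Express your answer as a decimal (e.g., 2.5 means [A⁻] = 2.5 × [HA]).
[A⁻]/[HA] = 3.761

pKa = −log(1.80e-05) = 4.7447. pH = pKa + log([A⁻]/[HA]). 5.32 = 4.7447 + log(ratio). log(ratio) = 5.32 − 4.7447 = 0.5753. ratio = 10^(0.5753) = 3.761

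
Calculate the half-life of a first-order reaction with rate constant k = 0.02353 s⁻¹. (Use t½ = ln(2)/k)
29.46 s

t½ = ln(2)/k = 0.6931/0.02353 = 29.46 s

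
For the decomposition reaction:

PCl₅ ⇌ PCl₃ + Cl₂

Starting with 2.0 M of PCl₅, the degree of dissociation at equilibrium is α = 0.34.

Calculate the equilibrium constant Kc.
K_c = 0.3503

x = α·[A]₀ = 0.34 × 2.0 = 0.68 M dissociated.
At eq: [PCl₅] = 2.0 − 0.68 = 1.32 M; [PCl₃] = [Cl₂] = x = 0.68 M.
Kc = [PCl₃][Cl₂]/[PCl₅] = (0.68)²/1.32 = 0.3503.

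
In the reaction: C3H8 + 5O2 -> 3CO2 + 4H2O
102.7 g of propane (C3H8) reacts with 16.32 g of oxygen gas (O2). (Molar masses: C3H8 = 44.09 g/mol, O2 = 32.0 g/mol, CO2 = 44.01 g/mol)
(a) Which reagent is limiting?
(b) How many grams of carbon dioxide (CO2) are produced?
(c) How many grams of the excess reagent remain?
(a) O2, (b) 13.47 g, (c) 98.2 g

Moles of C3H8 = 102.7 g ÷ 44.09 g/mol = 2.32933 mol
Moles of O2 = 16.32 g ÷ 32.0 g/mol = 0.51 mol
Moles ÷ coefficient: C3H8: 2.32933/1 = 2.329, O2: 0.51/5 = 0.102
(a) O2 has the smaller value, so O2 is the limiting reagent.
(b) Moles of CO2 = 0.51 mol O2 × (3/5) = 0.306 mol; mass = 0.306 mol × 44.01 g/mol = 13.47 g
(c) C3H8 consumed = 0.51 × (1/5) = 0.102 mol; remaining = 2.32933 − 0.102 = 2.22733 mol; mass = 2.22733 mol × 44.09 g/mol = 98.2 g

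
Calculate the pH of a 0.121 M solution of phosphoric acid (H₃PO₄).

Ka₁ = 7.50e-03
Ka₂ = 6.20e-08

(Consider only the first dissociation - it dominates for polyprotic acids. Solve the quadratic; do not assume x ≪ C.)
pH = 1.58

x² + Ka₁·x − Ka₁·C = 0 with Ka₁ = 7.50e-03, C = 0.121.
x = (−Ka₁ + √(Ka₁² + 4·Ka₁·C))/2 = 2.6607e-02 M, so pH = 1.58.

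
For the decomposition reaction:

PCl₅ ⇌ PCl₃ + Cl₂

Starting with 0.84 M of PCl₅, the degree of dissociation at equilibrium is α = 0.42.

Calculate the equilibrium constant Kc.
K_c = 0.2555

x = α·[A]₀ = 0.42 × 0.84 = 0.3528 M dissociated.
At eq: [PCl₅] = 0.84 − 0.3528 = 0.4872 M; [PCl₃] = [Cl₂] = x = 0.3528 M.
Kc = [PCl₃][Cl₂]/[PCl₅] = (0.3528)²/0.4872 = 0.2555.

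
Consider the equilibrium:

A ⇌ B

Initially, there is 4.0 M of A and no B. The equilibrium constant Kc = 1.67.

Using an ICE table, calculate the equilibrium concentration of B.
[B] = 2.502 M

ICE: [A] = 4.0 − x, [B] = x.
Kc = x/(4.0 − x) = 1.67 ⇒ x = 1.67·4.0/(1 + 1.67) = 6.68/2.67 = 2.502.
[B] = x = 2.502 M.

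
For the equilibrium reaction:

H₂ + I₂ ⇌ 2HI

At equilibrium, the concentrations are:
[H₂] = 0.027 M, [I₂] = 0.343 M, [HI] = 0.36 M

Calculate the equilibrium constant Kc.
K_c = 13.9942

Kc = ([HI]^2) / ([H₂] × [I₂])
   = ((0.36)^2) / ((0.027)·(0.343))
   = 0.1296 / 0.009261 = 13.9942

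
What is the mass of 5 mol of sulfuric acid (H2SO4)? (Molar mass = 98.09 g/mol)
Mass = 5 mol × 98.09 g/mol = 490.5 g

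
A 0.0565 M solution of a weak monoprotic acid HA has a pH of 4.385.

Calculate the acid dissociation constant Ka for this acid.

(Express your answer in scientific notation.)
K_a = 3.01e-08

[H⁺] = 10^(−pH) = 10^(−4.385) = 4.121e-05 M. For HA ⇌ H⁺ + A⁻, Ka = x²/(C − x) = (4.121e-05)²/(0.0565 − 4.121e-05) = 3.01e-08.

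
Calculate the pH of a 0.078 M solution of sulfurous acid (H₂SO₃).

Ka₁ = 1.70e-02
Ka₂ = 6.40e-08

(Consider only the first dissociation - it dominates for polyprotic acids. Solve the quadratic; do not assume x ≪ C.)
pH = 1.54

x² + Ka₁·x − Ka₁·C = 0 with Ka₁ = 1.70e-02, C = 0.078.
x = (−Ka₁ + √(Ka₁² + 4·Ka₁·C))/2 = 2.8893e-02 M, so pH = 1.54.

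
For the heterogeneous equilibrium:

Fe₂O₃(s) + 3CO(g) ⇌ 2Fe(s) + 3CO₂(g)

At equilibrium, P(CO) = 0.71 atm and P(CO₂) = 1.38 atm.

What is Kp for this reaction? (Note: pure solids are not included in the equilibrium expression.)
K_p = 7.343

Solids (Fe₂O₃, Fe) are excluded.
Kp = P(CO₂)³/P(CO)³ = (1.38)³/(0.71)³ = 2.628/0.3579 = 7.343.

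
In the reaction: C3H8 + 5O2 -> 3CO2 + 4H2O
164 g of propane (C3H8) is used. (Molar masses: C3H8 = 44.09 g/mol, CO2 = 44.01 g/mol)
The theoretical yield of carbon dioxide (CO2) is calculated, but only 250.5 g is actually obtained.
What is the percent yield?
Moles of C3H8 = 164 g ÷ 44.09 g/mol = 3.71966 mol
Mole ratio: 3 mol CO2 / 1 mol C3H8
Moles of CO2 = 3.71966 × (3/1) = 11.159 mol
Theoretical yield = 11.159 mol × 44.01 g/mol = 491.11 g
Actual yield = 250.5 g
Percent yield = (250.5 / 491.11) × 100% = 51.0%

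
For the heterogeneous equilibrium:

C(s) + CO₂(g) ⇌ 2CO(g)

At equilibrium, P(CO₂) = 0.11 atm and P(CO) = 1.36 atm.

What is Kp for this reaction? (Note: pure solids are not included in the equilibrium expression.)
K_p = 16.815

Solid C is excluded.
Kp = P(CO)²/P(CO₂) = (1.36)²/0.11 = 1.85/0.11 = 16.815.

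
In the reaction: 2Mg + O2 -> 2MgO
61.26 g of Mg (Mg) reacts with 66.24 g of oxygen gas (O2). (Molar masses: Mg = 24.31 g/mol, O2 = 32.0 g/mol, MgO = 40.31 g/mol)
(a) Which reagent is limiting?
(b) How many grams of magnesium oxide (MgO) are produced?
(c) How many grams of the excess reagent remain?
(a) Mg, (b) 101.6 g, (c) 25.92 g

Moles of Mg = 61.26 g ÷ 24.31 g/mol = 2.51995 mol
Moles of O2 = 66.24 g ÷ 32.0 g/mol = 2.07 mol
Moles ÷ coefficient: Mg: 2.51995/2 = 1.26, O2: 2.07/1 = 2.07
(a) Mg has the smaller value, so Mg is the limiting reagent.
(b) Moles of MgO = 2.51995 mol Mg × (2/2) = 2.51995 mol; mass = 2.51995 mol × 40.31 g/mol = 101.6 g
(c) O2 consumed = 2.51995 × (1/2) = 1.25998 mol; remaining = 2.07 − 1.25998 = 0.810025 mol; mass = 0.810025 mol × 32.0 g/mol = 25.92 g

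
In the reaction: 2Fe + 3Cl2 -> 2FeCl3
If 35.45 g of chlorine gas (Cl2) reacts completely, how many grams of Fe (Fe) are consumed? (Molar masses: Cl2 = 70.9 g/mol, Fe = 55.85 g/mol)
Moles of Cl2 = 35.45 g ÷ 70.9 g/mol = 0.5 mol
Mole ratio: 2 mol Fe / 3 mol Cl2
Moles of Fe = 0.5 × (2/3) = 0.333333 mol
Mass of Fe = 0.333333 mol × 55.85 g/mol = 18.62 g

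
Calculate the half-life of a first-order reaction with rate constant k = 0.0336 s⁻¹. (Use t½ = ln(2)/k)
20.63 s

t½ = ln(2)/k = 0.6931/0.0336 = 20.63 s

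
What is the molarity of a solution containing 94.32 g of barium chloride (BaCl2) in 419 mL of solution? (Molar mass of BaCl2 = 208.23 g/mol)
Moles of BaCl2 = 94.32 g ÷ 208.23 g/mol = 0.452961 mol
Volume = 419 mL = 0.419 L
Molarity = 0.452961 mol ÷ 0.419 L = 1.081 M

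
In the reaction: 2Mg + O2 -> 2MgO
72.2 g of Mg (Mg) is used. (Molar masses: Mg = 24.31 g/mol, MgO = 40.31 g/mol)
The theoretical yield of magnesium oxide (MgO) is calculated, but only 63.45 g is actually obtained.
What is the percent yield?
Moles of Mg = 72.2 g ÷ 24.31 g/mol = 2.96997 mol
Mole ratio: 2 mol MgO / 2 mol Mg
Moles of MgO = 2.96997 × (2/2) = 2.96997 mol
Theoretical yield = 2.96997 mol × 40.31 g/mol = 119.72 g
Actual yield = 63.45 g
Percent yield = (63.45 / 119.72) × 100% = 53.0%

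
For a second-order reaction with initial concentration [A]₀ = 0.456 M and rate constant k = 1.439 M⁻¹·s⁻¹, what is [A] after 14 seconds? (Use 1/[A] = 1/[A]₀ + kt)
0.0448 M

1/[A] = 1/[A]₀ + k·t = 1/0.456 + (1.439)·(14) = 2.1930 + 20.1460 = 22.3390
[A] = 1/22.3390 = 0.0448 M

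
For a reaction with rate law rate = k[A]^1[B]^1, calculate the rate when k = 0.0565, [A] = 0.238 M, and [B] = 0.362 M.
0.004868 M/s

rate = k·[A]^1·[B]^1 = 0.0565·(0.238)^1·(0.362)^1 = 0.0565·0.238·0.362 = 0.004868 M/s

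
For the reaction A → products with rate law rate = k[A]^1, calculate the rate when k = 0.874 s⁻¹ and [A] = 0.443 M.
0.3872 M/s

rate = k·[A]^1 = 0.874·(0.443)^1 = 0.874·0.443 = 0.3872 M/s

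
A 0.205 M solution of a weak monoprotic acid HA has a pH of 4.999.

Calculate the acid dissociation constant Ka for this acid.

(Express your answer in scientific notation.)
K_a = 4.90e-10

[H⁺] = 10^(−pH) = 10^(−4.999) = 1.002e-05 M. For HA ⇌ H⁺ + A⁻, Ka = x²/(C − x) = (1.002e-05)²/(0.205 − 1.002e-05) = 4.90e-10.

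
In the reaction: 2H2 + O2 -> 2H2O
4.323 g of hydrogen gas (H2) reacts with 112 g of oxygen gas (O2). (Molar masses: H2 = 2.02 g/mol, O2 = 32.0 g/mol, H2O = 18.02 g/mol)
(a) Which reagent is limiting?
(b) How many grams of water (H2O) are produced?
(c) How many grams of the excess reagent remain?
(a) H2, (b) 38.56 g, (c) 77.76 g

Moles of H2 = 4.323 g ÷ 2.02 g/mol = 2.1401 mol
Moles of O2 = 112 g ÷ 32.0 g/mol = 3.5 mol
Moles ÷ coefficient: H2: 2.1401/2 = 1.07, O2: 3.5/1 = 3.5
(a) H2 has the smaller value, so H2 is the limiting reagent.
(b) Moles of H2O = 2.1401 mol H2 × (2/2) = 2.1401 mol; mass = 2.1401 mol × 18.02 g/mol = 38.56 g
(c) O2 consumed = 2.1401 × (1/2) = 1.07005 mol; remaining = 3.5 − 1.07005 = 2.42995 mol; mass = 2.42995 mol × 32.0 g/mol = 77.76 g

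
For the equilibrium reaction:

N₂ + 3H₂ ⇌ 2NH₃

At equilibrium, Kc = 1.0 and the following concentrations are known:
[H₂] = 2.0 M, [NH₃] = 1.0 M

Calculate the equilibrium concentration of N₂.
[N₂] = 0.1250 M

Kc = ([NH₃]^2) / ([N₂] × [H₂]^3) = 1.0
[N₂]^1 = (product terms)/(Kc · other reactant terms) = 1 / (1.0 · 8) = 0.125
[N₂] = 0.1250 M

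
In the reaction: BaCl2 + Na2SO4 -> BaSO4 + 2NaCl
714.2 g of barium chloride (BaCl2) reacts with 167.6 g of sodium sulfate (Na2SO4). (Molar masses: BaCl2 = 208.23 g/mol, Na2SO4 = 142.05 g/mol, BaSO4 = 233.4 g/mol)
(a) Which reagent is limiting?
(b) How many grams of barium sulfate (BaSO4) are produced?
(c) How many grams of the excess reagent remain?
(a) Na2SO4, (b) 275.4 g, (c) 468.5 g

Moles of BaCl2 = 714.2 g ÷ 208.23 g/mol = 3.42986 mol
Moles of Na2SO4 = 167.6 g ÷ 142.05 g/mol = 1.17987 mol
Moles ÷ coefficient: BaCl2: 3.42986/1 = 3.43, Na2SO4: 1.17987/1 = 1.18
(a) Na2SO4 has the smaller value, so Na2SO4 is the limiting reagent.
(b) Moles of BaSO4 = 1.17987 mol Na2SO4 × (1/1) = 1.17987 mol; mass = 1.17987 mol × 233.4 g/mol = 275.4 g
(c) BaCl2 consumed = 1.17987 × (1/1) = 1.17987 mol; remaining = 3.42986 − 1.17987 = 2.24999 mol; mass = 2.24999 mol × 208.23 g/mol = 468.5 g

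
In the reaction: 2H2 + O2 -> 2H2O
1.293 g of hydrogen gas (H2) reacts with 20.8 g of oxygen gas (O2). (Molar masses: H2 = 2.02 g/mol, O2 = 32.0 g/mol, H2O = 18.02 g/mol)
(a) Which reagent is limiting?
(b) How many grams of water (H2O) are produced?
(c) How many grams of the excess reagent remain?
(a) H2, (b) 11.53 g, (c) 10.56 g

Moles of H2 = 1.293 g ÷ 2.02 g/mol = 0.640099 mol
Moles of O2 = 20.8 g ÷ 32.0 g/mol = 0.65 mol
Moles ÷ coefficient: H2: 0.640099/2 = 0.32, O2: 0.65/1 = 0.65
(a) H2 has the smaller value, so H2 is the limiting reagent.
(b) Moles of H2O = 0.640099 mol H2 × (2/2) = 0.640099 mol; mass = 0.640099 mol × 18.02 g/mol = 11.53 g
(c) O2 consumed = 0.640099 × (1/2) = 0.32005 mol; remaining = 0.65 − 0.32005 = 0.32995 mol; mass = 0.32995 mol × 32.0 g/mol = 10.56 g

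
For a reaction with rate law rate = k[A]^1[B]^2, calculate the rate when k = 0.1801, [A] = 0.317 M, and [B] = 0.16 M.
0.001462 M/s

rate = k·[A]^1·[B]^2 = 0.1801·(0.317)^1·(0.16)^2 = 0.1801·0.317·0.0256 = 0.001462 M/s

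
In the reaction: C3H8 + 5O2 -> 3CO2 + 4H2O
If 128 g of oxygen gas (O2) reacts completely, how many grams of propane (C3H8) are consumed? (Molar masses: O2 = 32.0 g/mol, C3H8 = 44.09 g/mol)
Moles of O2 = 128 g ÷ 32.0 g/mol = 4 mol
Mole ratio: 1 mol C3H8 / 5 mol O2
Moles of C3H8 = 4 × (1/5) = 0.8 mol
Mass of C3H8 = 0.8 mol × 44.09 g/mol = 35.27 g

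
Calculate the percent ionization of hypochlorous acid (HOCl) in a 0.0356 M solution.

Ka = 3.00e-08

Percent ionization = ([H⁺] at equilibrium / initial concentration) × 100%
Percent ionization = 0.0918%

Let x = [H⁺]. Ka = x²/(C - x) ⇒ x² + (3.00e-08)x - (3.00e-08)(0.0356) = 0. x = 3.2665e-05. Percent = (3.2665e-05/0.0356) × 100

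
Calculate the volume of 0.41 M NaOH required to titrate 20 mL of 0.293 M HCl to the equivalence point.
V_{base} = 14.3 mL

At equivalence: moles acid = moles base.
moles HCl = 0.293 M × 0.02 L = 0.00586 mol
V_NaOH = 0.00586 mol ÷ 0.41 M = 0.01429 L = 14.3 mL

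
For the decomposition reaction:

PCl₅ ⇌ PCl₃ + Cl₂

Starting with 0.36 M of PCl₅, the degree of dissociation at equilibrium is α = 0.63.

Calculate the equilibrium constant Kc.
K_c = 0.3862

x = α·[A]₀ = 0.63 × 0.36 = 0.2268 M dissociated.
At eq: [PCl₅] = 0.36 − 0.2268 = 0.1332 M; [PCl₃] = [Cl₂] = x = 0.2268 M.
Kc = [PCl₃][Cl₂]/[PCl₅] = (0.2268)²/0.1332 = 0.3862.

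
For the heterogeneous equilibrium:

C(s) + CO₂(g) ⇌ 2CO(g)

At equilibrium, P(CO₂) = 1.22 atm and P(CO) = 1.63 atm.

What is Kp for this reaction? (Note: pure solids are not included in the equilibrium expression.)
K_p = 2.178

Solid C is excluded.
Kp = P(CO)²/P(CO₂) = (1.63)²/1.22 = 2.657/1.22 = 2.178.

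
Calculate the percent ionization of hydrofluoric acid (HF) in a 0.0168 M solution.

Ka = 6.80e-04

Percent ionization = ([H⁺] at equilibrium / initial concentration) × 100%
Percent ionization = 18.2%

Let x = [H⁺]. Ka = x²/(C - x) ⇒ x² + (6.80e-04)x - (6.80e-04)(0.0168) = 0. x = 3.0570e-03. Percent = (3.0570e-03/0.0168) × 100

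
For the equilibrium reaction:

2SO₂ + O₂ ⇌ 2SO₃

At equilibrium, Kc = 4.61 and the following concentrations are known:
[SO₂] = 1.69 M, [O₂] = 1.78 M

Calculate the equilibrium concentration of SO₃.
[SO₃] = 4.8411 M

Kc = ([SO₃]^2) / ([SO₂]^2 × [O₂]) = 4.61
[SO₃]^2 = Kc · (reactant terms)/(other product terms) = 4.61 · 5.0839 / 1 = 23.437
[SO₃] = (23.437)^(1/2) = 4.8411 M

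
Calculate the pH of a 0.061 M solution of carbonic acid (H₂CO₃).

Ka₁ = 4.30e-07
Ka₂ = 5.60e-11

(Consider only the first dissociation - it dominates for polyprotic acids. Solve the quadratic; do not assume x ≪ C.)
pH = 3.79

x² + Ka₁·x − Ka₁·C = 0 with Ka₁ = 4.30e-07, C = 0.061.
x = (−Ka₁ + √(Ka₁² + 4·Ka₁·C))/2 = 1.6174e-04 M, so pH = 3.79.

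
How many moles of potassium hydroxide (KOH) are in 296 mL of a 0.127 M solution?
Moles = Molarity × Volume (L)
Moles = 0.127 M × 0.296 L = 0.03759 mol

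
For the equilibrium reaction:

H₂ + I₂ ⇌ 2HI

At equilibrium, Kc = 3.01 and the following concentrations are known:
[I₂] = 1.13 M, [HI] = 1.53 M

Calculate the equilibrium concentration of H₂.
[H₂] = 0.6882 M

Kc = ([HI]^2) / ([H₂] × [I₂]) = 3.01
[H₂]^1 = (product terms)/(Kc · other reactant terms) = 2.3409 / (3.01 · 1.13) = 0.68824
[H₂] = 0.6882 M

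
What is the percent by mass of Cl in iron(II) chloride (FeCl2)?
Mass of Cl in formula = 35.45 × 2 = 70.9 g/mol
Molar mass = 126.75 g/mol
% Cl = (70.9/126.75) × 100% = 55.94%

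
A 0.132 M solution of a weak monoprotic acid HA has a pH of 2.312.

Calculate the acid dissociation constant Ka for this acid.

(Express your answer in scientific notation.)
K_a = 1.87e-04

[H⁺] = 10^(−pH) = 10^(−2.312) = 4.875e-03 M. For HA ⇌ H⁺ + A⁻, Ka = x²/(C − x) = (4.875e-03)²/(0.132 − 4.875e-03) = 1.87e-04.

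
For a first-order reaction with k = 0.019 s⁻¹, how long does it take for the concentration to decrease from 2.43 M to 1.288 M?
33.41 s

From ln[A] = ln[A]₀ - k·t: t = ln([A]₀/[A])/k = ln(2.43/1.288)/0.019 = ln(1.8866)/0.019 = 0.6348/0.019 = 33.41 s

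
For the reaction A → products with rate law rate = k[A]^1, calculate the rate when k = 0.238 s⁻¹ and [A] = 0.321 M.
0.0764 M/s

rate = k·[A]^1 = 0.238·(0.321)^1 = 0.238·0.321 = 0.0764 M/s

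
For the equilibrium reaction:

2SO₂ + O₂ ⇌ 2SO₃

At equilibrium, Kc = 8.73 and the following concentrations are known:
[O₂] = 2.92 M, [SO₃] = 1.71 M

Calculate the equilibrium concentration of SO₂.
[SO₂] = 0.3387 M

Kc = ([SO₃]^2) / ([SO₂]^2 × [O₂]) = 8.73
[SO₂]^2 = (product terms)/(Kc · other reactant terms) = 2.9241 / (8.73 · 2.92) = 0.11471
[SO₂] = (0.11471)^(1/2) = 0.3387 M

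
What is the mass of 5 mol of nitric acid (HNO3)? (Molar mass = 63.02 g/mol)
Mass = 5 mol × 63.02 g/mol = 315.1 g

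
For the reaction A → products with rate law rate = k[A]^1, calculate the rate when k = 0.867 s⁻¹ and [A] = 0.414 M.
0.3589 M/s

rate = k·[A]^1 = 0.867·(0.414)^1 = 0.867·0.414 = 0.3589 M/s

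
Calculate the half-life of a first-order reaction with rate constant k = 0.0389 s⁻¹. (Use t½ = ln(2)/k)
17.82 s

t½ = ln(2)/k = 0.6931/0.0389 = 17.82 s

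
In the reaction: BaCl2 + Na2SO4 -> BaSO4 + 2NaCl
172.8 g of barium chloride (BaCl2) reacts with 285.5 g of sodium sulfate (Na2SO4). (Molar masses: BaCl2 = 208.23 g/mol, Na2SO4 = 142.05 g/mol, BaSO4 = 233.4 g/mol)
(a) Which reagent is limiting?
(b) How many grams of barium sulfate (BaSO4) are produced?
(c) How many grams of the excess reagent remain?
(a) BaCl2, (b) 193.7 g, (c) 167.6 g

Moles of BaCl2 = 172.8 g ÷ 208.23 g/mol = 0.829852 mol
Moles of Na2SO4 = 285.5 g ÷ 142.05 g/mol = 2.00986 mol
Moles ÷ coefficient: BaCl2: 0.829852/1 = 0.8299, Na2SO4: 2.00986/1 = 2.01
(a) BaCl2 has the smaller value, so BaCl2 is the limiting reagent.
(b) Moles of BaSO4 = 0.829852 mol BaCl2 × (1/1) = 0.829852 mol; mass = 0.829852 mol × 233.4 g/mol = 193.7 g
(c) Na2SO4 consumed = 0.829852 × (1/1) = 0.829852 mol; remaining = 2.00986 − 0.829852 = 1.18 mol; mass = 1.18 mol × 142.05 g/mol = 167.6 g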